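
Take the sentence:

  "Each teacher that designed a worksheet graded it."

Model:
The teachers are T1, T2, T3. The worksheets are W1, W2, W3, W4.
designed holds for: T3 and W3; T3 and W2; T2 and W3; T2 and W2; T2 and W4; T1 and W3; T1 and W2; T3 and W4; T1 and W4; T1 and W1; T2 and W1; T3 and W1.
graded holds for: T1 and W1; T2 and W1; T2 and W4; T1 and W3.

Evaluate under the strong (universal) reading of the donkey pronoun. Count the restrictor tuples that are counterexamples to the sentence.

8

"it" takes "a worksheet" as antecedent — a donkey pronoun bound across the clause boundary.
Strong reading: for every (t,w) with designed(t,w), graded(t,w).
Restrictor pairs: (T1,W1) ✓  (T1,W2) ✗  (T1,W3) ✓  (T1,W4) ✗  (T2,W1) ✓  (T2,W2) ✗  (T2,W3) ✗  (T2,W4) ✓  (T3,W1) ✗  (T3,W2) ✗  (T3,W3) ✗  (T3,W4) ✗
Counterexamples (restrictor pairs failing the scope): 8.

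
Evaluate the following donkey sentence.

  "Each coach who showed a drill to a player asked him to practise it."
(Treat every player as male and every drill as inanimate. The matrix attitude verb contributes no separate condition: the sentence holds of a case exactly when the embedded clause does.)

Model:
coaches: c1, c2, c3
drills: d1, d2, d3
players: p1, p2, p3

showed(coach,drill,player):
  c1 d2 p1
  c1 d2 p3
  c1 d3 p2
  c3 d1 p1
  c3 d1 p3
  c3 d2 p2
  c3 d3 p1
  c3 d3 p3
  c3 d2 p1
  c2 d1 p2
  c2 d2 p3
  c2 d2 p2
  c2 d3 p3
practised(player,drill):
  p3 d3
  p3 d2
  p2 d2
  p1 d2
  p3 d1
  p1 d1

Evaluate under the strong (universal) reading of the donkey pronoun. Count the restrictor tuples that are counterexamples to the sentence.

3

"him" takes "a player" as antecedent and "it" takes "a drill"; both are donkey pronouns co-varying with the restrictor.
Strong reading: for every (c,d,p) with showed(c,d,p), practised(p,d).
Restrictor triples: (c1,d2,p1)→practised(p1,d2) ✓  (c1,d2,p3)→practised(p3,d2) ✓  (c1,d3,p2)→practised(p2,d3) ✗  (c2,d1,p2)→practised(p2,d1) ✗  (c2,d2,p2)→practised(p2,d2) ✓  (c2,d2,p3)→practised(p3,d2) ✓  (c2,d3,p3)→practised(p3,d3) ✓  (c3,d1,p1)→practised(p1,d1) ✓  (c3,d1,p3)→practised(p3,d1) ✓  (c3,d2,p1)→practised(p1,d2) ✓  (c3,d2,p2)→practised(p2,d2) ✓  (c3,d3,p1)→practised(p1,d3) ✗  (c3,d3,p3)→practised(p3,d3) ✓
Counterexamples (restrictor triples failing the scope): 3.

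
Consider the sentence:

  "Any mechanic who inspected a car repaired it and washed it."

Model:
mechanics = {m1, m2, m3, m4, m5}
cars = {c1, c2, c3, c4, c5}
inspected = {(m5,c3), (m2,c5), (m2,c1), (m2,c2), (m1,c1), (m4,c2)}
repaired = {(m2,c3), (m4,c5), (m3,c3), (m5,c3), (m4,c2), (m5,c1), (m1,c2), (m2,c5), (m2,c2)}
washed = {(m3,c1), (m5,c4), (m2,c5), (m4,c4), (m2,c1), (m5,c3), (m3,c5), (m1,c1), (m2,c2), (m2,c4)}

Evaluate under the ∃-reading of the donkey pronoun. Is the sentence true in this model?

False

"it" takes "a car" as antecedent — a donkey pronoun bound across the clause boundary.
Weak reading: every mechanic m with some inspected-car has at least one inspected-car c such that repaired(m,c) ∧ washed(m,c).
Per mechanic: m1:✗  m2:✓  m4:✗  m5:✓
m1 has no witness among its inspected-cars.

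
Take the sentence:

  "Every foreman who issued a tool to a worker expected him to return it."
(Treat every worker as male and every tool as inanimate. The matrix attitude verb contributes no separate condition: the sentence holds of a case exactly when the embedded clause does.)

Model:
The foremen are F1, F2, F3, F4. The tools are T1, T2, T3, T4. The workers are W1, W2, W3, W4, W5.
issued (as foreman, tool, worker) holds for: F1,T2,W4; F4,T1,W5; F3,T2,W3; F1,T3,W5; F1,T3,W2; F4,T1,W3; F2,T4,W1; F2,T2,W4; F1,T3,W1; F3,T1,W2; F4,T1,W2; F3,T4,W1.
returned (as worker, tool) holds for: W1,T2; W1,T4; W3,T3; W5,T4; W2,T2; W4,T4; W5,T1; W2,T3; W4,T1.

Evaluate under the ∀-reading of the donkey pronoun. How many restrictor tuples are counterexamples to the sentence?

"him" takes "a worker" as antecedent and "it" takes "a tool"; both are donkey pronouns co-varying with the restrictor.
Strong reading: for every (f,t,w) with issued(f,t,w), returned(w,t).
Restrictor triples: (F1,T2,W4)→returned(W4,T2) ✗  (F1,T3,W1)→returned(W1,T3) ✗  (F1,T3,W2)→returned(W2,T3) ✓  (F1,T3,W5)→returned(W5,T3) ✗  (F2,T2,W4)→returned(W4,T2) ✗  (F2,T4,W1)→returned(W1,T4) ✓  (F3,T1,W2)→returned(W2,T1) ✗  (F3,T2,W3)→returned(W3,T2) ✗  (F3,T4,W1)→returned(W1,T4) ✓  (F4,T1,W2)→returned(W2,T1) ✗  (F4,T1,W3)→returned(W3,T1) ✗  (F4,T1,W5)→returned(W5,T1) ✓
Counterexamples (restrictor triples failing the scope): 8.

8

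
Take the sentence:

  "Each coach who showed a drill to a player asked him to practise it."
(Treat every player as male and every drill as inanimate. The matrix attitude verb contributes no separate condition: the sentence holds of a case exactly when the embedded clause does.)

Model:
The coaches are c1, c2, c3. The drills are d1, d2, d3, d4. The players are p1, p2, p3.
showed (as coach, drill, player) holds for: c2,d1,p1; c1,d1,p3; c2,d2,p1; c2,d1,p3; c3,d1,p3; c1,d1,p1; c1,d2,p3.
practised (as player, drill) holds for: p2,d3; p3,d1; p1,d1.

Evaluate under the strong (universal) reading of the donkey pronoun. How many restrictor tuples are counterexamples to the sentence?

2

"him" takes "a player" as antecedent and "it" takes "a drill"; both are donkey pronouns co-varying with the restrictor.
Strong reading: for every (c,d,p) with showed(c,d,p), practised(p,d).
Restrictor triples: (c1,d1,p1)→practised(p1,d1) ✓  (c1,d1,p3)→practised(p3,d1) ✓  (c1,d2,p3)→practised(p3,d2) ✗  (c2,d1,p1)→practised(p1,d1) ✓  (c2,d1,p3)→practised(p3,d1) ✓  (c2,d2,p1)→practised(p1,d2) ✗  (c3,d1,p3)→practised(p3,d1) ✓
Counterexamples (restrictor triples failing the scope): 2.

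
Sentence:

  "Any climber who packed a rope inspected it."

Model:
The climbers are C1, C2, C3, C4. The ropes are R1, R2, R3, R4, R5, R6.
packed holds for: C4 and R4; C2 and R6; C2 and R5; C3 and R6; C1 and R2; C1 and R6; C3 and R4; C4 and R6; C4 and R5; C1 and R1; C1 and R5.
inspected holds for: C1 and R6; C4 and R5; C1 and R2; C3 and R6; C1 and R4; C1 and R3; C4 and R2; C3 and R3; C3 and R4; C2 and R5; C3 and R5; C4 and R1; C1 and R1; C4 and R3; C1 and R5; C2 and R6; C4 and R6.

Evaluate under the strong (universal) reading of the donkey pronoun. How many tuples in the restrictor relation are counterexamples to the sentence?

"it" takes "a rope" as antecedent — a donkey pronoun bound across the clause boundary.
Strong reading: for every (c,r) with packed(c,r), inspected(c,r).
Restrictor pairs: (C1,R1) ✓  (C1,R2) ✓  (C1,R5) ✓  (C1,R6) ✓  (C2,R5) ✓  (C2,R6) ✓  (C3,R4) ✓  (C3,R6) ✓  (C4,R4) ✗  (C4,R5) ✓  (C4,R6) ✓
Counterexamples (restrictor pairs failing the scope): 1.

1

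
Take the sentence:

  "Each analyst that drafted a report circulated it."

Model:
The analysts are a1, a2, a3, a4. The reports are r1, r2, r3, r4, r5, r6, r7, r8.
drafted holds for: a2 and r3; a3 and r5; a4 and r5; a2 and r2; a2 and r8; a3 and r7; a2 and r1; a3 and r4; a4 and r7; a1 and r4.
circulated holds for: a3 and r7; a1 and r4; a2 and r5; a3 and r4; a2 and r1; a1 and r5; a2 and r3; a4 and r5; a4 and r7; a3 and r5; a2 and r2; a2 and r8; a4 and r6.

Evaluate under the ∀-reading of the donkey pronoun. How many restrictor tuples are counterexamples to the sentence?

"it" takes "a report" as antecedent — a donkey pronoun bound across the clause boundary.
Strong reading: for every (a,r) with drafted(a,r), circulated(a,r).
Restrictor pairs: (a1,r4) ✓  (a2,r1) ✓  (a2,r2) ✓  (a2,r3) ✓  (a2,r8) ✓  (a3,r4) ✓  (a3,r5) ✓  (a3,r7) ✓  (a4,r5) ✓  (a4,r7) ✓
Counterexamples (restrictor pairs failing the scope): 0.

0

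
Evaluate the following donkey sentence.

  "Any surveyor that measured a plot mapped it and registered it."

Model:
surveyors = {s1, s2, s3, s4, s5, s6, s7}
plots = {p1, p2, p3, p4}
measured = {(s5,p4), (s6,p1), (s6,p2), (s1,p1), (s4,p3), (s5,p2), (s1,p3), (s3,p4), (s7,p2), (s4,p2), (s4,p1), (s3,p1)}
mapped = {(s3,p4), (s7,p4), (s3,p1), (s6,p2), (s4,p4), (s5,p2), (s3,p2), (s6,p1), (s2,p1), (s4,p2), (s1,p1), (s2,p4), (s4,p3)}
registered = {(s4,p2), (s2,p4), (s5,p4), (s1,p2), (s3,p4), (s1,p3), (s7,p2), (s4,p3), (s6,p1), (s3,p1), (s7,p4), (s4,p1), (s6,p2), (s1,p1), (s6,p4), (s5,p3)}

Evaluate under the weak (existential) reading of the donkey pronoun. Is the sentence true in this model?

False

"it" takes "a plot" as antecedent — a donkey pronoun bound across the clause boundary.
Weak reading: every surveyor s with some measured-plot has at least one measured-plot p such that mapped(s,p) ∧ registered(s,p).
Per surveyor: s1:✓  s3:✓  s4:✓  s5:✗  s6:✓  s7:✗
s5 has no witness among its measured-plots.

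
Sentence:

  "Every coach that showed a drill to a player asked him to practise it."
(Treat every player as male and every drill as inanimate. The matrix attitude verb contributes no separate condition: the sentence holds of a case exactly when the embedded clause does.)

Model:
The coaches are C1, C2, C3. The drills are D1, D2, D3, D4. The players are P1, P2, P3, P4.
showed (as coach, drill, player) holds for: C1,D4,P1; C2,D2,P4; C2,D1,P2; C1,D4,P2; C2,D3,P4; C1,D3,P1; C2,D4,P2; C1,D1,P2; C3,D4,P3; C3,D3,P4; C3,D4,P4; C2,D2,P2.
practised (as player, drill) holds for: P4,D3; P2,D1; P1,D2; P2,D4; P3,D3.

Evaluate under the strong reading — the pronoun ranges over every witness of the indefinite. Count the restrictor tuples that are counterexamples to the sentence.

6

"him" takes "a player" as antecedent and "it" takes "a drill"; both are donkey pronouns co-varying with the restrictor.
Strong reading: for every (c,d,p) with showed(c,d,p), practised(p,d).
Restrictor triples: (C1,D1,P2)→practised(P2,D1) ✓  (C1,D3,P1)→practised(P1,D3) ✗  (C1,D4,P1)→practised(P1,D4) ✗  (C1,D4,P2)→practised(P2,D4) ✓  (C2,D1,P2)→practised(P2,D1) ✓  (C2,D2,P2)→practised(P2,D2) ✗  (C2,D2,P4)→practised(P4,D2) ✗  (C2,D3,P4)→practised(P4,D3) ✓  (C2,D4,P2)→practised(P2,D4) ✓  (C3,D3,P4)→practised(P4,D3) ✓  (C3,D4,P3)→practised(P3,D4) ✗  (C3,D4,P4)→practised(P4,D4) ✗
Counterexamples (restrictor triples failing the scope): 6.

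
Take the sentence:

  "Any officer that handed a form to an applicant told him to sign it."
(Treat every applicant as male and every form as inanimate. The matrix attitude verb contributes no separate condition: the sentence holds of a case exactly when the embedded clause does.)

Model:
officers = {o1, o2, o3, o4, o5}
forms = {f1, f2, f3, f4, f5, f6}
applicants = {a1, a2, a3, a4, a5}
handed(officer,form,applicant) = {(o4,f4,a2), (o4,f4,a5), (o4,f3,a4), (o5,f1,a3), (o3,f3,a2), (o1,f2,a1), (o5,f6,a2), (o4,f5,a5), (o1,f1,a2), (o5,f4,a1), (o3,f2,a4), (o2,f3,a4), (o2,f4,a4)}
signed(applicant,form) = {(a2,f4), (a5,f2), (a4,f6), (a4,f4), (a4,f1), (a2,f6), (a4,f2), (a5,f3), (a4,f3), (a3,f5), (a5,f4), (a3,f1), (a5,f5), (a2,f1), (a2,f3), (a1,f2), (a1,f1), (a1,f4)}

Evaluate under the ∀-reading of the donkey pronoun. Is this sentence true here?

"him" takes "an applicant" as antecedent and "it" takes "a form"; both are donkey pronouns co-varying with the restrictor.
Strong reading: for every (o,f,a) with handed(o,f,a), signed(a,f).
Restrictor triples: (o1,f1,a2)→signed(a2,f1) ✓  (o1,f2,a1)→signed(a1,f2) ✓  (o2,f3,a4)→signed(a4,f3) ✓  (o2,f4,a4)→signed(a4,f4) ✓  (o3,f2,a4)→signed(a4,f2) ✓  (o3,f3,a2)→signed(a2,f3) ✓  (o4,f3,a4)→signed(a4,f3) ✓  (o4,f4,a2)→signed(a2,f4) ✓  (o4,f4,a5)→signed(a5,f4) ✓  (o4,f5,a5)→signed(a5,f5) ✓  (o5,f1,a3)→signed(a3,f1) ✓  (o5,f4,a1)→signed(a1,f4) ✓  (o5,f6,a2)→signed(a2,f6) ✓
Every restrictor triple satisfies the scope.

True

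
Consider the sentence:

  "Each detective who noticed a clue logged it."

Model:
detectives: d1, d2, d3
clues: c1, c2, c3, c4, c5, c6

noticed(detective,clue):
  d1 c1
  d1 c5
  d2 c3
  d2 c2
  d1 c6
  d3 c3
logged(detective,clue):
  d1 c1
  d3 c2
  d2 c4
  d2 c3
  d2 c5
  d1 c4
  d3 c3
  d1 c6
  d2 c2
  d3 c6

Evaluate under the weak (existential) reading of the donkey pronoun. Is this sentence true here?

True

"it" takes "a clue" as antecedent — a donkey pronoun bound across the clause boundary.
Weak reading: every detective d with some noticed-clue has at least one noticed-clue c such that logged(d,c).
Per detective: d1:✓  d2:✓  d3:✓
Every detective in the restrictor has a witness.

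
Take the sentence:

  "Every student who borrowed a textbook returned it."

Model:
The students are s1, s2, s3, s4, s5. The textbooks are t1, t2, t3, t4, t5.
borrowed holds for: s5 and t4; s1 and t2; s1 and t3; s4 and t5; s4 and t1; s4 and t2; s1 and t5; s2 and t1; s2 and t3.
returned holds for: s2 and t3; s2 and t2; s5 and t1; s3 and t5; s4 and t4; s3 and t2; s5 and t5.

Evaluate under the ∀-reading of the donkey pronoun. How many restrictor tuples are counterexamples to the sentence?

"it" takes "a textbook" as antecedent — a donkey pronoun bound across the clause boundary.
Strong reading: for every (s,t) with borrowed(s,t), returned(s,t).
Restrictor pairs: (s1,t2) ✗  (s1,t3) ✗  (s1,t5) ✗  (s2,t1) ✗  (s2,t3) ✓  (s4,t1) ✗  (s4,t2) ✗  (s4,t5) ✗  (s5,t4) ✗
Counterexamples (restrictor pairs failing the scope): 8.

8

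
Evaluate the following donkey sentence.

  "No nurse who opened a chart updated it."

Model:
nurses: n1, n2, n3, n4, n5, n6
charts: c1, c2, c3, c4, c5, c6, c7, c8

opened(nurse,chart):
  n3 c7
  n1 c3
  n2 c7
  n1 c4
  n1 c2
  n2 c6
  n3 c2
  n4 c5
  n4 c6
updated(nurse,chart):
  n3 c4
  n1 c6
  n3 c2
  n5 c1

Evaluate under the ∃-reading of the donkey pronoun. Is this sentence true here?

False

"it" takes "a chart" as antecedent — a donkey pronoun bound across the clause boundary.
Truth condition: for no (n,c) with opened(n,c) does updated(n,c) hold.
Restrictor pairs — does the scope hold? (n1,c2):fails  (n1,c3):fails  (n1,c4):fails  (n2,c6):fails  (n2,c7):fails  (n3,c2):holds  (n3,c7):fails  (n4,c5):fails  (n4,c6):fails
Scope holds for 1 pair(s), so the sentence is false.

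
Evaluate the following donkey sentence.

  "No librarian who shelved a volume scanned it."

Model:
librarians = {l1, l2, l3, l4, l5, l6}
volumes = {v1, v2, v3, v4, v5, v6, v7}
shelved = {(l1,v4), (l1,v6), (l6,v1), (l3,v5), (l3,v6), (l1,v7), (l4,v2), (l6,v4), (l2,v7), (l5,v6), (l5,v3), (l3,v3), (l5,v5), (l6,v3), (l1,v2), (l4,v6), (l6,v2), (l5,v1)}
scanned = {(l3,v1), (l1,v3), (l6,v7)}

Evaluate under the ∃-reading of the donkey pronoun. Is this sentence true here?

True

"it" takes "a volume" as antecedent — a donkey pronoun bound across the clause boundary.
Truth condition: for no (l,v) with shelved(l,v) does scanned(l,v) hold.
Restrictor pairs — does the scope hold? (l1,v2):fails  (l1,v4):fails  (l1,v6):fails  (l1,v7):fails  (l2,v7):fails  (l3,v3):fails  (l3,v5):fails  (l3,v6):fails  (l4,v2):fails  (l4,v6):fails  (l5,v1):fails  (l5,v3):fails  (l5,v5):fails  (l5,v6):fails  (l6,v1):fails  (l6,v2):fails  (l6,v3):fails  (l6,v4):fails
Scope holds for no restrictor pair, so the sentence is true.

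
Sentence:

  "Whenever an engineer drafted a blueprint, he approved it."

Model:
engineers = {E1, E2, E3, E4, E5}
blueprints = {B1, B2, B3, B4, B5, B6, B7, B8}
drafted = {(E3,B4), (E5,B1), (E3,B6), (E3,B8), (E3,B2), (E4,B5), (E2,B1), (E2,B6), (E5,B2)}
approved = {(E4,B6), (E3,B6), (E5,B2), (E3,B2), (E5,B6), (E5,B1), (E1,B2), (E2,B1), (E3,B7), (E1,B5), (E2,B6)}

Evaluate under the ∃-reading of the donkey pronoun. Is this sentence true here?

False

"it" takes "a blueprint" as antecedent — a donkey pronoun bound across the clause boundary.
Weak reading: every engineer e with some drafted-blueprint has at least one drafted-blueprint b such that approved(e,b).
Per engineer: E2:✓  E3:✓  E4:✗  E5:✓
E4 has no witness among its drafted-blueprints.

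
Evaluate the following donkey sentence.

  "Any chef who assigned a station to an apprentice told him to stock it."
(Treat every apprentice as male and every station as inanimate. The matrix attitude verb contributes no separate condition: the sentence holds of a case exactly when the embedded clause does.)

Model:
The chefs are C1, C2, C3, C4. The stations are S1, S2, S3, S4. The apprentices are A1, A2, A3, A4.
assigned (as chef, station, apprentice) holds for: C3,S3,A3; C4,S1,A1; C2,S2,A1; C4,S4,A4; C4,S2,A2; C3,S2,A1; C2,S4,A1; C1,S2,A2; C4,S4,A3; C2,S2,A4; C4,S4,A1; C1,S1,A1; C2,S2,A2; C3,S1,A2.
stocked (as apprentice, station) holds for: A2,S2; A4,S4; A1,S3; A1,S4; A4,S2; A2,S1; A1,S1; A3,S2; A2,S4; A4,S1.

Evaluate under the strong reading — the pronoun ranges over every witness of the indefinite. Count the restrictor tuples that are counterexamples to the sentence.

"him" takes "an apprentice" as antecedent and "it" takes "a station"; both are donkey pronouns co-varying with the restrictor.
Strong reading: for every (c,s,a) with assigned(c,s,a), stocked(a,s).
Restrictor triples: (C1,S1,A1)→stocked(A1,S1) ✓  (C1,S2,A2)→stocked(A2,S2) ✓  (C2,S2,A1)→stocked(A1,S2) ✗  (C2,S2,A2)→stocked(A2,S2) ✓  (C2,S2,A4)→stocked(A4,S2) ✓  (C2,S4,A1)→stocked(A1,S4) ✓  (C3,S1,A2)→stocked(A2,S1) ✓  (C3,S2,A1)→stocked(A1,S2) ✗  (C3,S3,A3)→stocked(A3,S3) ✗  (C4,S1,A1)→stocked(A1,S1) ✓  (C4,S2,A2)→stocked(A2,S2) ✓  (C4,S4,A1)→stocked(A1,S4) ✓  (C4,S4,A3)→stocked(A3,S4) ✗  (C4,S4,A4)→stocked(A4,S4) ✓
Counterexamples (restrictor triples failing the scope): 4.

4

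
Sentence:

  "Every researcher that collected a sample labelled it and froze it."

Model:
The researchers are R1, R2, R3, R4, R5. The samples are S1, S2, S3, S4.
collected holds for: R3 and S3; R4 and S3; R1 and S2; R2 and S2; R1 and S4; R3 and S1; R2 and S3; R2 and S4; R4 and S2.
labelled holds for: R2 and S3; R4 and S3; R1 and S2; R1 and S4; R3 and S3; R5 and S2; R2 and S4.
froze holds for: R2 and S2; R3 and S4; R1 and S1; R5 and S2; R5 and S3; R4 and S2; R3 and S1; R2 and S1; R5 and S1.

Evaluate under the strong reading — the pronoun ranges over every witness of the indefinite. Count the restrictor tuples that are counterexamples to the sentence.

9

"it" takes "a sample" as antecedent — a donkey pronoun bound across the clause boundary.
Strong reading: for every (r,s) with collected(r,s), labelled(r,s) ∧ froze(r,s).
Restrictor pairs: (R1,S2) ✗  (R1,S4) ✗  (R2,S2) ✗  (R2,S3) ✗  (R2,S4) ✗  (R3,S1) ✗  (R3,S3) ✗  (R4,S2) ✗  (R4,S3) ✗
Counterexamples (restrictor pairs failing the scope): 9.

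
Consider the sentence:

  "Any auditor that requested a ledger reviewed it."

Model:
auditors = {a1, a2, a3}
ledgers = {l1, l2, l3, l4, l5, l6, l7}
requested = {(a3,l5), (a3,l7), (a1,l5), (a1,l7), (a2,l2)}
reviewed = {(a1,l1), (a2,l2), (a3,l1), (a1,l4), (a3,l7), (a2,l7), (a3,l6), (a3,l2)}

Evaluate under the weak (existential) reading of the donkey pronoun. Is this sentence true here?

False

"it" takes "a ledger" as antecedent — a donkey pronoun bound across the clause boundary.
Weak reading: every auditor a with some requested-ledger has at least one requested-ledger l such that reviewed(a,l).
Per auditor: a1:✗  a2:✓  a3:✓
a1 has no witness among its requested-ledgers.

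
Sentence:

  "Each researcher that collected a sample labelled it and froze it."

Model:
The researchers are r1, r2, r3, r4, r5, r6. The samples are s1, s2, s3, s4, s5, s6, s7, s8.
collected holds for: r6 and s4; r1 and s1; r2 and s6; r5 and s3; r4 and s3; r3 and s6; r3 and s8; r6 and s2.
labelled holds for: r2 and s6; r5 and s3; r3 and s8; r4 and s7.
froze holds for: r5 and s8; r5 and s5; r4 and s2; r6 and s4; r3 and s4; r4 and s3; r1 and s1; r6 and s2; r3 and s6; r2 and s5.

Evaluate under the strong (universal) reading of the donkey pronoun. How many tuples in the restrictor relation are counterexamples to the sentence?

8

"it" takes "a sample" as antecedent — a donkey pronoun bound across the clause boundary.
Strong reading: for every (r,s) with collected(r,s), labelled(r,s) ∧ froze(r,s).
Restrictor pairs: (r1,s1) ✗  (r2,s6) ✗  (r3,s6) ✗  (r3,s8) ✗  (r4,s3) ✗  (r5,s3) ✗  (r6,s2) ✗  (r6,s4) ✗
Counterexamples (restrictor pairs failing the scope): 8.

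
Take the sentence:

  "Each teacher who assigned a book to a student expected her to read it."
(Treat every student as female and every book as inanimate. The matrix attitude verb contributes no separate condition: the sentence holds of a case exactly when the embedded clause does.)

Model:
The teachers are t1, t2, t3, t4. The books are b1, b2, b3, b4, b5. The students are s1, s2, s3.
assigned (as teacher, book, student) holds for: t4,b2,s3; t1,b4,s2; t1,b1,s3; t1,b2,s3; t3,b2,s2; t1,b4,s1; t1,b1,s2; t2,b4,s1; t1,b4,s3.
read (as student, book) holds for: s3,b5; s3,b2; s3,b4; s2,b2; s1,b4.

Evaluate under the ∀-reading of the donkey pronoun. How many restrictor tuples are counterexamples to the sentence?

3

"her" takes "a student" as antecedent and "it" takes "a book"; both are donkey pronouns co-varying with the restrictor.
Strong reading: for every (t,b,s) with assigned(t,b,s), read(s,b).
Restrictor triples: (t1,b1,s2)→read(s2,b1) ✗  (t1,b1,s3)→read(s3,b1) ✗  (t1,b2,s3)→read(s3,b2) ✓  (t1,b4,s1)→read(s1,b4) ✓  (t1,b4,s2)→read(s2,b4) ✗  (t1,b4,s3)→read(s3,b4) ✓  (t2,b4,s1)→read(s1,b4) ✓  (t3,b2,s2)→read(s2,b2) ✓  (t4,b2,s3)→read(s3,b2) ✓
Counterexamples (restrictor triples failing the scope): 3.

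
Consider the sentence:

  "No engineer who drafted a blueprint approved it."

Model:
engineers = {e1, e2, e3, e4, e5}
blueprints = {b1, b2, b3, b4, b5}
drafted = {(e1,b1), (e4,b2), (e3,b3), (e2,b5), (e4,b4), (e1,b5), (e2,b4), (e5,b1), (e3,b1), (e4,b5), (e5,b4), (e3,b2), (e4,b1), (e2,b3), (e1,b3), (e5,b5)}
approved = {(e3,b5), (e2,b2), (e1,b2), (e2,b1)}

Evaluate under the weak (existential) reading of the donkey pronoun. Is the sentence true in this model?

True

"it" takes "a blueprint" as antecedent — a donkey pronoun bound across the clause boundary.
Truth condition: for no (e,b) with drafted(e,b) does approved(e,b) hold.
Restrictor pairs — does the scope hold? (e1,b1):fails  (e1,b3):fails  (e1,b5):fails  (e2,b3):fails  (e2,b4):fails  (e2,b5):fails  (e3,b1):fails  (e3,b2):fails  (e3,b3):fails  (e4,b1):fails  (e4,b2):fails  (e4,b4):fails  (e4,b5):fails  (e5,b1):fails  (e5,b4):fails  (e5,b5):fails
Scope holds for no restrictor pair, so the sentence is true.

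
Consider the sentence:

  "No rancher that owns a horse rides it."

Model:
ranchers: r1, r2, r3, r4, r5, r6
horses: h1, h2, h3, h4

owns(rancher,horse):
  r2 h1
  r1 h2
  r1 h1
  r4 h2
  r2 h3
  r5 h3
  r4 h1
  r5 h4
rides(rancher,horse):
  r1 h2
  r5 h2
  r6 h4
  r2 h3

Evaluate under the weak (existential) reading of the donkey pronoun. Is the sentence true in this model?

False

"it" takes "a horse" as antecedent — a donkey pronoun bound across the clause boundary.
Truth condition: for no (r,h) with owns(r,h) does rides(r,h) hold.
Restrictor pairs — does the scope hold? (r1,h1):fails  (r1,h2):holds  (r2,h1):fails  (r2,h3):holds  (r4,h1):fails  (r4,h2):fails  (r5,h3):fails  (r5,h4):fails
Scope holds for 2 pair(s), so the sentence is false.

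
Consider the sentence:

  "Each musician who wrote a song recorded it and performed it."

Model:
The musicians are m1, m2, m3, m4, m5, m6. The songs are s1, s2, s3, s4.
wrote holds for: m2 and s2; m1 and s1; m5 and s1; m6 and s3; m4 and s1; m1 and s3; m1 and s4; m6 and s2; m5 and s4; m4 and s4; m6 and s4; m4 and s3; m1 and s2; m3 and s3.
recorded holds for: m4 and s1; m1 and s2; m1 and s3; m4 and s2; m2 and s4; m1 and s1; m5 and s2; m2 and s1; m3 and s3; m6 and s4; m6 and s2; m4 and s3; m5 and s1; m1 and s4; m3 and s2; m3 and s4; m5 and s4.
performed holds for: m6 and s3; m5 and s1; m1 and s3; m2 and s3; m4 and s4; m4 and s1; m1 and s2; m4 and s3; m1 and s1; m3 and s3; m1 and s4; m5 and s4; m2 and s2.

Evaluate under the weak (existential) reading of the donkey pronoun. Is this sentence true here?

False

"it" takes "a song" as antecedent — a donkey pronoun bound across the clause boundary.
Weak reading: every musician m with some wrote-song has at least one wrote-song s such that recorded(m,s) ∧ performed(m,s).
Per musician: m1:✓  m2:✗  m3:✓  m4:✓  m5:✓  m6:✗
m2 has no witness among its wrote-songs.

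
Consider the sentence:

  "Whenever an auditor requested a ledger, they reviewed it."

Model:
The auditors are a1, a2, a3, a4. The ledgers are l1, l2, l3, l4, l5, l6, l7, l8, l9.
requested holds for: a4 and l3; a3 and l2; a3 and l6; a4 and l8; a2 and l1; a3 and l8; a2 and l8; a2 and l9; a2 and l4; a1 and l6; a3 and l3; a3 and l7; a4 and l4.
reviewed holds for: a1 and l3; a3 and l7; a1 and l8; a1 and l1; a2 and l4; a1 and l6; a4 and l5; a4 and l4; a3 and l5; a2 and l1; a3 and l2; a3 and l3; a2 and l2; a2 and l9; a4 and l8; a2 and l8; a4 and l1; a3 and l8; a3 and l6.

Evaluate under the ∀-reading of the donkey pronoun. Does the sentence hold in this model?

False

"it" takes "a ledger" as antecedent — a donkey pronoun bound across the clause boundary.
Strong reading: for every (a,l) with requested(a,l), reviewed(a,l).
Restrictor pairs: (a1,l6) ✓  (a2,l1) ✓  (a2,l4) ✓  (a2,l8) ✓  (a2,l9) ✓  (a3,l2) ✓  (a3,l3) ✓  (a3,l6) ✓  (a3,l7) ✓  (a3,l8) ✓  (a4,l3) ✗  (a4,l4) ✓  (a4,l8) ✓
Counterexample: (a4,l3) is in requested but fails the scope.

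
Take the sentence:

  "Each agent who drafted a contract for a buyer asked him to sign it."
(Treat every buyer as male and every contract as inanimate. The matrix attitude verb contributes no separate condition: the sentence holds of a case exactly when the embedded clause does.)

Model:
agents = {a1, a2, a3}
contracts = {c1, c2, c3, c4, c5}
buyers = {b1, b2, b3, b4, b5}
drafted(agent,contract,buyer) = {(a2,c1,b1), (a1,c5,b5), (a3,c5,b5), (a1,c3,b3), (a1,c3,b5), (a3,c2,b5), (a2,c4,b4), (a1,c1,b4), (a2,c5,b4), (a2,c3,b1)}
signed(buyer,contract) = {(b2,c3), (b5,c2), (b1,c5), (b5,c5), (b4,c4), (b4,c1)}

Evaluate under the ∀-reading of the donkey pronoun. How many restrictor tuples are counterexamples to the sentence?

"him" takes "a buyer" as antecedent and "it" takes "a contract"; both are donkey pronouns co-varying with the restrictor.
Strong reading: for every (a,c,b) with drafted(a,c,b), signed(b,c).
Restrictor triples: (a1,c1,b4)→signed(b4,c1) ✓  (a1,c3,b3)→signed(b3,c3) ✗  (a1,c3,b5)→signed(b5,c3) ✗  (a1,c5,b5)→signed(b5,c5) ✓  (a2,c1,b1)→signed(b1,c1) ✗  (a2,c3,b1)→signed(b1,c3) ✗  (a2,c4,b4)→signed(b4,c4) ✓  (a2,c5,b4)→signed(b4,c5) ✗  (a3,c2,b5)→signed(b5,c2) ✓  (a3,c5,b5)→signed(b5,c5) ✓
Counterexamples (restrictor triples failing the scope): 5.

5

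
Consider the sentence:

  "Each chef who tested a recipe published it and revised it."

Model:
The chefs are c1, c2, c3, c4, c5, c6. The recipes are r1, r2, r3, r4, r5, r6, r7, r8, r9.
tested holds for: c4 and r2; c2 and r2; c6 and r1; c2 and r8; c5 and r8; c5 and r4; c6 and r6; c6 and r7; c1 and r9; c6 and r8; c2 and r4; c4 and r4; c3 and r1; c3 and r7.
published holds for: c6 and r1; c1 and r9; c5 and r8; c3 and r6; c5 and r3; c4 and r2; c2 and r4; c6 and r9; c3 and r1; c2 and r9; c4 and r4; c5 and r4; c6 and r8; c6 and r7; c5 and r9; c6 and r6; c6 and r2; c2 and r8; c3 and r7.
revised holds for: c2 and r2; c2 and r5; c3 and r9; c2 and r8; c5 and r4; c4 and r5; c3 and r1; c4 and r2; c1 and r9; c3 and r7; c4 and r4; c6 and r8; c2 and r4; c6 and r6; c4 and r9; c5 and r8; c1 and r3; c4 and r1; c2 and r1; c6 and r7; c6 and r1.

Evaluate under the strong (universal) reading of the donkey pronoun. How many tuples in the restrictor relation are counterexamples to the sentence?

"it" takes "a recipe" as antecedent — a donkey pronoun bound across the clause boundary.
Strong reading: for every (c,r) with tested(c,r), published(c,r) ∧ revised(c,r).
Restrictor pairs: (c1,r9) ✓  (c2,r2) ✗  (c2,r4) ✓  (c2,r8) ✓  (c3,r1) ✓  (c3,r7) ✓  (c4,r2) ✓  (c4,r4) ✓  (c5,r4) ✓  (c5,r8) ✓  (c6,r1) ✓  (c6,r6) ✓  (c6,r7) ✓  (c6,r8) ✓
Counterexamples (restrictor pairs failing the scope): 1.

1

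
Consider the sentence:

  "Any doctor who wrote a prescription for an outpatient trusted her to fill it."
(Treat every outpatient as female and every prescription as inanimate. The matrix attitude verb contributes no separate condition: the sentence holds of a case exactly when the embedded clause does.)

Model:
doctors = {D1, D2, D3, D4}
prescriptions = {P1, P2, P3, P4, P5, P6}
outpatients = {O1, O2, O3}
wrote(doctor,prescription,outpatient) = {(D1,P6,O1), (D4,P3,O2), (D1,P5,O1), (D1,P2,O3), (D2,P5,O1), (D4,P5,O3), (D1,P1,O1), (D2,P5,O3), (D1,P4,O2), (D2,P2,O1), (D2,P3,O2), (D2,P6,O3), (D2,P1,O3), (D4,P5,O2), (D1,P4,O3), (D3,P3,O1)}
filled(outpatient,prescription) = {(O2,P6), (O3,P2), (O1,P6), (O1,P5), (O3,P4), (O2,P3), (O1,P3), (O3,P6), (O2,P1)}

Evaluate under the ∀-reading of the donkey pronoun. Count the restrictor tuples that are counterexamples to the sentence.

"her" takes "an outpatient" as antecedent and "it" takes "a prescription"; both are donkey pronouns co-varying with the restrictor.
Strong reading: for every (d,p,o) with wrote(d,p,o), filled(o,p).
Restrictor triples: (D1,P1,O1)→filled(O1,P1) ✗  (D1,P2,O3)→filled(O3,P2) ✓  (D1,P4,O2)→filled(O2,P4) ✗  (D1,P4,O3)→filled(O3,P4) ✓  (D1,P5,O1)→filled(O1,P5) ✓  (D1,P6,O1)→filled(O1,P6) ✓  (D2,P1,O3)→filled(O3,P1) ✗  (D2,P2,O1)→filled(O1,P2) ✗  (D2,P3,O2)→filled(O2,P3) ✓  (D2,P5,O1)→filled(O1,P5) ✓  (D2,P5,O3)→filled(O3,P5) ✗  (D2,P6,O3)→filled(O3,P6) ✓  (D3,P3,O1)→filled(O1,P3) ✓  (D4,P3,O2)→filled(O2,P3) ✓  (D4,P5,O2)→filled(O2,P5) ✗  (D4,P5,O3)→filled(O3,P5) ✗
Counterexamples (restrictor triples failing the scope): 7.

7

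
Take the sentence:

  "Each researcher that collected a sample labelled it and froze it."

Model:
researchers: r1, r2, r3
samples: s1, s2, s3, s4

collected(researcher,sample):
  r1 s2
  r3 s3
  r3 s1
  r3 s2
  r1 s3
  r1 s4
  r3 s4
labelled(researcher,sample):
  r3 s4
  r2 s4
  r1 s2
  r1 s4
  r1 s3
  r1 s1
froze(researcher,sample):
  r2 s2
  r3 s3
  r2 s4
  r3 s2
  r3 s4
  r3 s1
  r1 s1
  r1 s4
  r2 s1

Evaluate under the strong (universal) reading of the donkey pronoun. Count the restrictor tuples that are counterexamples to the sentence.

"it" takes "a sample" as antecedent — a donkey pronoun bound across the clause boundary.
Strong reading: for every (r,s) with collected(r,s), labelled(r,s) ∧ froze(r,s).
Restrictor pairs: (r1,s2) ✗  (r1,s3) ✗  (r1,s4) ✓  (r3,s1) ✗  (r3,s2) ✗  (r3,s3) ✗  (r3,s4) ✓
Counterexamples (restrictor pairs failing the scope): 5.

5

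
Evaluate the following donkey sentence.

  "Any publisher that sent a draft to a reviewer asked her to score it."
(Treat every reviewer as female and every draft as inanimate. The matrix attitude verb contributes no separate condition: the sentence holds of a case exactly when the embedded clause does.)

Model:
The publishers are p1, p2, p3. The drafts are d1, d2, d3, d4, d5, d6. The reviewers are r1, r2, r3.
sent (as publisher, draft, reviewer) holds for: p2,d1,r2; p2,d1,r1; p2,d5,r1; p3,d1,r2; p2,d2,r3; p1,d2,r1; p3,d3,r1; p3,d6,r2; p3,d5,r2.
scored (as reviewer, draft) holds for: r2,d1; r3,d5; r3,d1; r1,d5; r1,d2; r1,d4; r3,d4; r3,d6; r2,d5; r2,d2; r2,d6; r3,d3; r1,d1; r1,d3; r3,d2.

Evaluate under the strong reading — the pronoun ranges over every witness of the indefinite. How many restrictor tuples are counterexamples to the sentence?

"her" takes "a reviewer" as antecedent and "it" takes "a draft"; both are donkey pronouns co-varying with the restrictor.
Strong reading: for every (p,d,r) with sent(p,d,r), scored(r,d).
Restrictor triples: (p1,d2,r1)→scored(r1,d2) ✓  (p2,d1,r1)→scored(r1,d1) ✓  (p2,d1,r2)→scored(r2,d1) ✓  (p2,d2,r3)→scored(r3,d2) ✓  (p2,d5,r1)→scored(r1,d5) ✓  (p3,d1,r2)→scored(r2,d1) ✓  (p3,d3,r1)→scored(r1,d3) ✓  (p3,d5,r2)→scored(r2,d5) ✓  (p3,d6,r2)→scored(r2,d6) ✓
Counterexamples (restrictor triples failing the scope): 0.

0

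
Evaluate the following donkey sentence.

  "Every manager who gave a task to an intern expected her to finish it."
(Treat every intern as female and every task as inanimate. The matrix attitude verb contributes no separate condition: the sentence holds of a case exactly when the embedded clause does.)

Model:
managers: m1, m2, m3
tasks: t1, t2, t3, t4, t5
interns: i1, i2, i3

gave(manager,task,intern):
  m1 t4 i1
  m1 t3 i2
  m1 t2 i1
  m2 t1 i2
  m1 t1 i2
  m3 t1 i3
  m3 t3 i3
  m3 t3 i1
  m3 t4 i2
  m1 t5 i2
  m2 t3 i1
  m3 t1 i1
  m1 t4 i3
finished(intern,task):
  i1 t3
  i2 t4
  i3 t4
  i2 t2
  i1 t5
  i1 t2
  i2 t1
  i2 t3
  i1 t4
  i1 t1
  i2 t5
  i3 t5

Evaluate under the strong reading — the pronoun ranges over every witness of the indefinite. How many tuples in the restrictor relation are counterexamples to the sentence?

2

"her" takes "an intern" as antecedent and "it" takes "a task"; both are donkey pronouns co-varying with the restrictor.
Strong reading: for every (m,t,i) with gave(m,t,i), finished(i,t).
Restrictor triples: (m1,t1,i2)→finished(i2,t1) ✓  (m1,t2,i1)→finished(i1,t2) ✓  (m1,t3,i2)→finished(i2,t3) ✓  (m1,t4,i1)→finished(i1,t4) ✓  (m1,t4,i3)→finished(i3,t4) ✓  (m1,t5,i2)→finished(i2,t5) ✓  (m2,t1,i2)→finished(i2,t1) ✓  (m2,t3,i1)→finished(i1,t3) ✓  (m3,t1,i1)→finished(i1,t1) ✓  (m3,t1,i3)→finished(i3,t1) ✗  (m3,t3,i1)→finished(i1,t3) ✓  (m3,t3,i3)→finished(i3,t3) ✗  (m3,t4,i2)→finished(i2,t4) ✓
Counterexamples (restrictor triples failing the scope): 2.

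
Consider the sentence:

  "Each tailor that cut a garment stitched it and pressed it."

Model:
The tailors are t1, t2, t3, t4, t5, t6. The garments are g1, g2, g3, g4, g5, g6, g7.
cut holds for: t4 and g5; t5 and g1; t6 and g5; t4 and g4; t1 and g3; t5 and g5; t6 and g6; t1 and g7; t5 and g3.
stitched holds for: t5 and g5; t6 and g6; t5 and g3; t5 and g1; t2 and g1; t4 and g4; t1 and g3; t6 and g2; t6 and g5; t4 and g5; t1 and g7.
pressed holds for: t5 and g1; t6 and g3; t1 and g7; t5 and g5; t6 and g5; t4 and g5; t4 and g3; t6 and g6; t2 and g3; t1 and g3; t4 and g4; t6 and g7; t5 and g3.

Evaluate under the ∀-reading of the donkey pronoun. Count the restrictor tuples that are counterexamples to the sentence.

"it" takes "a garment" as antecedent — a donkey pronoun bound across the clause boundary.
Strong reading: for every (t,g) with cut(t,g), stitched(t,g) ∧ pressed(t,g).
Restrictor pairs: (t1,g3) ✓  (t1,g7) ✓  (t4,g4) ✓  (t4,g5) ✓  (t5,g1) ✓  (t5,g3) ✓  (t5,g5) ✓  (t6,g5) ✓  (t6,g6) ✓
Counterexamples (restrictor pairs failing the scope): 0.

0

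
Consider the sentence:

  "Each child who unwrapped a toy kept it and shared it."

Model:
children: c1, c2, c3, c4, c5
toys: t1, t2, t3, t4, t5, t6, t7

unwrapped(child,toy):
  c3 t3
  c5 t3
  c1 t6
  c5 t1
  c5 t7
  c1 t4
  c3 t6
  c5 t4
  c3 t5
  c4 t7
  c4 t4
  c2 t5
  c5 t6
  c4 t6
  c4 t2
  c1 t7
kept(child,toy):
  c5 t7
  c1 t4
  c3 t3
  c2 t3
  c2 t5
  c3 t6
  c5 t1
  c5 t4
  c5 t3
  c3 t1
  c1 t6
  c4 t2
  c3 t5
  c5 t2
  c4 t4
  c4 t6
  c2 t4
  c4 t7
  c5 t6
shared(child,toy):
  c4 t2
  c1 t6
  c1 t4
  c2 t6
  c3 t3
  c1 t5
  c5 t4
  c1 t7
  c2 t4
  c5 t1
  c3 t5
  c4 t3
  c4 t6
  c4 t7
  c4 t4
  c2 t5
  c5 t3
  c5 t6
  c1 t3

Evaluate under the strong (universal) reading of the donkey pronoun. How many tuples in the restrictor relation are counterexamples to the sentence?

"it" takes "a toy" as antecedent — a donkey pronoun bound across the clause boundary.
Strong reading: for every (c,t) with unwrapped(c,t), kept(c,t) ∧ shared(c,t).
Restrictor pairs: (c1,t4) ✓  (c1,t6) ✓  (c1,t7) ✗  (c2,t5) ✓  (c3,t3) ✓  (c3,t5) ✓  (c3,t6) ✗  (c4,t2) ✓  (c4,t4) ✓  (c4,t6) ✓  (c4,t7) ✓  (c5,t1) ✓  (c5,t3) ✓  (c5,t4) ✓  (c5,t6) ✓  (c5,t7) ✗
Counterexamples (restrictor pairs failing the scope): 3.

3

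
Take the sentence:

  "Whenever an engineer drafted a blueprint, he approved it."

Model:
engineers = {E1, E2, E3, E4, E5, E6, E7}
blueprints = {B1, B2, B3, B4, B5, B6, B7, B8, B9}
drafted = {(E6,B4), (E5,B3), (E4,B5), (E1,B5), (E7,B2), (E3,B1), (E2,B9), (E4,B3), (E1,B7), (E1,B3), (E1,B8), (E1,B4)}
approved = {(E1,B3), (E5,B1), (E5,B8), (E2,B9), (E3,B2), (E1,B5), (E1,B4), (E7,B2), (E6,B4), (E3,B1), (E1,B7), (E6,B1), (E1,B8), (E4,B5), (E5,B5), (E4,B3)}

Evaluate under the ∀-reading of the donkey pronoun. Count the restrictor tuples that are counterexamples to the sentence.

"it" takes "a blueprint" as antecedent — a donkey pronoun bound across the clause boundary.
Strong reading: for every (e,b) with drafted(e,b), approved(e,b).
Restrictor pairs: (E1,B3) ✓  (E1,B4) ✓  (E1,B5) ✓  (E1,B7) ✓  (E1,B8) ✓  (E2,B9) ✓  (E3,B1) ✓  (E4,B3) ✓  (E4,B5) ✓  (E5,B3) ✗  (E6,B4) ✓  (E7,B2) ✓
Counterexamples (restrictor pairs failing the scope): 1.

1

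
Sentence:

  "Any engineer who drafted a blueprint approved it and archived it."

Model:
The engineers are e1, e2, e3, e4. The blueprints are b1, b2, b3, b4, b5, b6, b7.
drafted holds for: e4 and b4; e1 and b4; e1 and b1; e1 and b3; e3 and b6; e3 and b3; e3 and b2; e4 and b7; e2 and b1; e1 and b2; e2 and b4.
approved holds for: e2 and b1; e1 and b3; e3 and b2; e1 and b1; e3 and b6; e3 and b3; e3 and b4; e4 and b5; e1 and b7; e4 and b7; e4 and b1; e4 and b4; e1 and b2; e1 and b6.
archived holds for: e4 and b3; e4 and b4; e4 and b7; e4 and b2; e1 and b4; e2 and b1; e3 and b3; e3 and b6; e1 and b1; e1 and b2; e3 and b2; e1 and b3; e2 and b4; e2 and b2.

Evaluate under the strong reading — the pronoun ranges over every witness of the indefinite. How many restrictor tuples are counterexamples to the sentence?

2

"it" takes "a blueprint" as antecedent — a donkey pronoun bound across the clause boundary.
Strong reading: for every (e,b) with drafted(e,b), approved(e,b) ∧ archived(e,b).
Restrictor pairs: (e1,b1) ✓  (e1,b2) ✓  (e1,b3) ✓  (e1,b4) ✗  (e2,b1) ✓  (e2,b4) ✗  (e3,b2) ✓  (e3,b3) ✓  (e3,b6) ✓  (e4,b4) ✓  (e4,b7) ✓
Counterexamples (restrictor pairs failing the scope): 2.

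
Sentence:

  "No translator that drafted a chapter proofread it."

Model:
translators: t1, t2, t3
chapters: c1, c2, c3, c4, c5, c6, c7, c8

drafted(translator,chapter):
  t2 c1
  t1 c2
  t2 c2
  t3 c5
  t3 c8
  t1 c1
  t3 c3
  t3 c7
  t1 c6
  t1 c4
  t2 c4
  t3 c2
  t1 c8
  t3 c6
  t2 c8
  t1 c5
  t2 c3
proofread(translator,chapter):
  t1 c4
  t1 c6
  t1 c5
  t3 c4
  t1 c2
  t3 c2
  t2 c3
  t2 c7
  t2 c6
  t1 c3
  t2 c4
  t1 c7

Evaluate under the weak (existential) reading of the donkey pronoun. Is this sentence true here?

"it" takes "a chapter" as antecedent — a donkey pronoun bound across the clause boundary.
Truth condition: for no (t,c) with drafted(t,c) does proofread(t,c) hold.
Restrictor pairs — does the scope hold? (t1,c1):fails  (t1,c2):holds  (t1,c4):holds  (t1,c5):holds  (t1,c6):holds  (t1,c8):fails  (t2,c1):fails  (t2,c2):fails  (t2,c3):holds  (t2,c4):holds  (t2,c8):fails  (t3,c2):holds  (t3,c3):fails  (t3,c5):fails  (t3,c6):fails  (t3,c7):fails  (t3,c8):fails
Scope holds for 7 pair(s), so the sentence is false.

False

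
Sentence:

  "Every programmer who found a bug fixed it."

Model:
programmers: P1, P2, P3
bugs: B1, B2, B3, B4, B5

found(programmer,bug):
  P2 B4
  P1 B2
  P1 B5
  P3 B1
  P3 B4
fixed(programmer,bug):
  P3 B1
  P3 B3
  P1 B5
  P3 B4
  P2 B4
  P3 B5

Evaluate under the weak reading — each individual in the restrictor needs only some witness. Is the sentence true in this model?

"it" takes "a bug" as antecedent — a donkey pronoun bound across the clause boundary.
Weak reading: every programmer p with some found-bug has at least one found-bug b such that fixed(p,b).
Per programmer: P1:✓  P2:✓  P3:✓
Every programmer in the restrictor has a witness.

True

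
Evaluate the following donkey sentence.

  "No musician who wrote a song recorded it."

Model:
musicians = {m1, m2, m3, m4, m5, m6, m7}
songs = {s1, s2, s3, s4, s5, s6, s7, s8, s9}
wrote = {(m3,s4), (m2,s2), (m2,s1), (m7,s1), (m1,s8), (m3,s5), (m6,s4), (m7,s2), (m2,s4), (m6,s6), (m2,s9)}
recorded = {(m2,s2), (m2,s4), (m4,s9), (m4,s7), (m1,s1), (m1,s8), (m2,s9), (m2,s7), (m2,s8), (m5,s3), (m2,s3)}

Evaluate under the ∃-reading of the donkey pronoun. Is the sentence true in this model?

"it" takes "a song" as antecedent — a donkey pronoun bound across the clause boundary.
Truth condition: for no (m,s) with wrote(m,s) does recorded(m,s) hold.
Restrictor pairs — does the scope hold? (m1,s8):holds  (m2,s1):fails  (m2,s2):holds  (m2,s4):holds  (m2,s9):holds  (m3,s4):fails  (m3,s5):fails  (m6,s4):fails  (m6,s6):fails  (m7,s1):fails  (m7,s2):fails
Scope holds for 4 pair(s), so the sentence is false.

False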